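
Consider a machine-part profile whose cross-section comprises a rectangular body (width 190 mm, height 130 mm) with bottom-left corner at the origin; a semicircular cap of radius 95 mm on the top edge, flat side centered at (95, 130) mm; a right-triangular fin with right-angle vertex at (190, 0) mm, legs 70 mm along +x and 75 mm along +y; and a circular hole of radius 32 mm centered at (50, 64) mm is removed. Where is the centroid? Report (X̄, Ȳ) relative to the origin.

X̄ = 106.89 mm, Ȳ = 101.34 mm

rectangular body: A = 190 × 130 = 24700.00, centroid at (95.00, 65.00).
semicircular top: A = ½π·95² = 14176.44, centroid at (95.00, 170.32).
triangular fin: A = ½·70·75 = 2625.00, centroid at (213.33, 25.00).
hole: A = −π·32² = -3216.99, centroid at (50.00, 64.00).
ΣA = 38284.45 mm², ΣAX̄ = 4092411.96 mm³, ΣAȲ = 3879757.71 mm³.
X̄ = 4092411.96/38284.45 = 106.89 mm; Ȳ = 3879757.71/38284.45 = 101.34 mm.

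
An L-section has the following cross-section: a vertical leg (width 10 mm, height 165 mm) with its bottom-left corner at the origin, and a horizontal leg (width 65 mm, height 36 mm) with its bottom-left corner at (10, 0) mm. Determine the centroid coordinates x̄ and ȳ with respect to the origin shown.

vertical leg: A = 10 × 165 = 1650.00, centroid at (5.00, 82.50).
horizontal leg: A = 65 × 36 = 2340.00, centroid at (42.50, 18.00).
ΣA = 3990.00 mm²
ΣAx̄ = (1650.00)(5.00) + (2340.00)(42.50) = 107700.00 mm³
ΣAȳ = (1650.00)(82.50) + (2340.00)(18.00) = 178245.00 mm³
x̄ = 107700.00 / 3990.00 = 26.99 mm
ȳ = 178245.00 / 3990.00 = 44.67 mm

x̄ = 26.99 mm, ȳ = 44.67 mm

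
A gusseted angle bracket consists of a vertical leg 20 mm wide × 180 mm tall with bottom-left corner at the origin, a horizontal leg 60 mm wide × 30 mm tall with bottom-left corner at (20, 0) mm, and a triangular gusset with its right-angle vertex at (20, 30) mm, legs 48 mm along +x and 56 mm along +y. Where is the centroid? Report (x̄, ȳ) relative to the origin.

vertical leg: A = 20 × 180 = 3600.00, centroid at (10.00, 90.00).
horizontal leg: A = 60 × 30 = 1800.00, centroid at (50.00, 15.00).
gusset: A = ½·48·56 = 1344.00, centroid at (36.00, 48.67).
ΣA = 6744.00 mm²
ΣAx̄ = (3600.00)(10.00) + (1800.00)(50.00) + (1344.00)(36.00) = 174384.00 mm³
ΣAȳ = (3600.00)(90.00) + (1800.00)(15.00) + (1344.00)(48.67) = 416408.00 mm³
x̄ = 174384.00 / 6744.00 = 25.86 mm
ȳ = 416408.00 / 6744.00 = 61.74 mm

x̄ = 25.86 mm, ȳ = 61.74 mm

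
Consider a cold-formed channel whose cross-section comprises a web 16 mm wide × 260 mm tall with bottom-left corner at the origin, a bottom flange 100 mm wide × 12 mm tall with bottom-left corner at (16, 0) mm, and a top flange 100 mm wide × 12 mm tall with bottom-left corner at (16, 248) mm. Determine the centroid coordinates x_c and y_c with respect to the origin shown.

x_c = 29.22 mm, y_c = 130.00 mm

web: A = 16 × 260 = 4160.00, centroid at (8.00, 130.00).
bottom flange: A = 100 × 12 = 1200.00, centroid at (66.00, 6.00).
top flange: A = 100 × 12 = 1200.00, centroid at (66.00, 254.00).
ΣA = 6560.00 mm², ΣAx_c = 191680.00 mm³, ΣAy_c = 852800.00 mm³.
x_c = 191680.00/6560.00 = 29.22 mm; y_c = 852800.00/6560.00 = 130.00 mm.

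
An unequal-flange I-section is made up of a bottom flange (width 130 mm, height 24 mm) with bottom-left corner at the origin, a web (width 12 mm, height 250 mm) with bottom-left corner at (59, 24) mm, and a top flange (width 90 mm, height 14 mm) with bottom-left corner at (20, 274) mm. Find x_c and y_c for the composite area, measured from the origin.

x_c = 65.00 mm, y_c = 113.62 mm

Part | A | x̄ᵢ | ȳᵢ | A·x̄ᵢ | A·ȳᵢ
bottom flange | 3120.00 | 65.00 | 12.00 | 202800.00 | 37440.00
web | 3000.00 | 65.00 | 149.00 | 195000.00 | 447000.00
top flange | 1260.00 | 65.00 | 281.00 | 81900.00 | 354060.00
Σ | 7380.00 |  |  | 479700.00 | 838500.00
x_c = 479700.00 / 7380.00 = 65.00 mm
y_c = 838500.00 / 7380.00 = 113.62 mm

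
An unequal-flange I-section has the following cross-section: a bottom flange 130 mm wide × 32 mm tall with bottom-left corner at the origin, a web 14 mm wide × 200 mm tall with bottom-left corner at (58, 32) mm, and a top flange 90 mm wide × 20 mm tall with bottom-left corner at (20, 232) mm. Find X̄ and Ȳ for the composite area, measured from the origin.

bottom flange: A = 130 × 32 = 4160.00, centroid at (65.00, 16.00).
web: A = 14 × 200 = 2800.00, centroid at (65.00, 132.00).
top flange: A = 90 × 20 = 1800.00, centroid at (65.00, 242.00).
ΣA = 8760.00 mm²
ΣAX̄ = (4160.00)(65.00) + (2800.00)(65.00) + (1800.00)(65.00) = 569400.00 mm³
ΣAȲ = (4160.00)(16.00) + (2800.00)(132.00) + (1800.00)(242.00) = 871760.00 mm³
X̄ = 569400.00 / 8760.00 = 65.00 mm
Ȳ = 871760.00 / 8760.00 = 99.52 mm

X̄ = 65.00 mm, Ȳ = 99.52 mm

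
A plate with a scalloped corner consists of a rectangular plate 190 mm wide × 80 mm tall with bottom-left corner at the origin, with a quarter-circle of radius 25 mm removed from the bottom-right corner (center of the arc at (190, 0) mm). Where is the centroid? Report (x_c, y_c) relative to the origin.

plate: A = 190 × 80 = 15200.00, centroid at (95.00, 40.00).
removed quarter-circle: A = −¼π·25² = -490.87, centroid at (179.39, 10.61).
ΣA = 14709.13 mm², ΣAx_c = 1355942.30 mm³, ΣAy_c = 602791.67 mm³.
x_c = 1355942.30/14709.13 = 92.18 mm; y_c = 602791.67/14709.13 = 40.98 mm.

x_c = 92.18 mm, y_c = 40.98 mm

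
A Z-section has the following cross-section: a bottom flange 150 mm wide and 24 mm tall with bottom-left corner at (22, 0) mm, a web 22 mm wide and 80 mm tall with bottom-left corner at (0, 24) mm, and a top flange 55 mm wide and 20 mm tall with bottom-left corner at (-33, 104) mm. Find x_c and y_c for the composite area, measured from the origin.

bottom flange: A = 150 × 24 = 3600.00, centroid at (97.00, 12.00).
web: A = 22 × 80 = 1760.00, centroid at (11.00, 64.00).
top flange: A = 55 × 20 = 1100.00, centroid at (-5.50, 114.00).
ΣA = 6460.00 mm², ΣAx_c = 362510.00 mm³, ΣAy_c = 281240.00 mm³.
x_c = 362510.00/6460.00 = 56.12 mm; y_c = 281240.00/6460.00 = 43.54 mm.

x_c = 56.12 mm, y_c = 43.54 mm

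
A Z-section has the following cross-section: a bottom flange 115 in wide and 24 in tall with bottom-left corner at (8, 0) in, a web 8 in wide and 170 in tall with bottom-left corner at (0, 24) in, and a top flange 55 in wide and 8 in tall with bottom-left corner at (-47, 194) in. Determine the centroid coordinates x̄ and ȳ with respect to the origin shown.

x̄ = 38.96 in, ȳ = 58.88 in

Part | A | x̄ᵢ | ȳᵢ | A·x̄ᵢ | A·ȳᵢ
bottom flange | 2760.00 | 65.50 | 12.00 | 180780.00 | 33120.00
web | 1360.00 | 4.00 | 109.00 | 5440.00 | 148240.00
top flange | 440.00 | -19.50 | 198.00 | -8580.00 | 87120.00
Σ | 4560.00 |  |  | 177640.00 | 268480.00
x̄ = 177640.00 / 4560.00 = 38.96 in
ȳ = 268480.00 / 4560.00 = 58.88 in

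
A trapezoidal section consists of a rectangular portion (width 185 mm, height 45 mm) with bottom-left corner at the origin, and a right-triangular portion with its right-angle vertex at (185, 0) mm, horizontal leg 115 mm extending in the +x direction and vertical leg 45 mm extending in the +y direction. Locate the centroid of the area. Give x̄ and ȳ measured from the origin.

Part | A | x̄ᵢ | ȳᵢ | A·x̄ᵢ | A·ȳᵢ
rectangular portion | 8325.00 | 92.50 | 22.50 | 770062.50 | 187312.50
triangular portion | 2587.50 | 223.33 | 15.00 | 577875.00 | 38812.50
Σ | 10912.50 |  |  | 1347937.50 | 226125.00
x̄ = 1347937.50 / 10912.50 = 123.52 mm
ȳ = 226125.00 / 10912.50 = 20.72 mm

x̄ = 123.52 mm, ȳ = 20.72 mm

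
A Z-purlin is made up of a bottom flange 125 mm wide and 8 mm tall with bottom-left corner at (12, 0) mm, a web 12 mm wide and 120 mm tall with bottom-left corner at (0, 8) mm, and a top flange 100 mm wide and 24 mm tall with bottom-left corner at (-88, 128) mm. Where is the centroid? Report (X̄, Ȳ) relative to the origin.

bottom flange: A = 125 × 8 = 1000.00, centroid at (74.50, 4.00).
web: A = 12 × 120 = 1440.00, centroid at (6.00, 68.00).
top flange: A = 100 × 24 = 2400.00, centroid at (-38.00, 140.00).
ΣA = 4840.00 mm²
ΣAX̄ = (1000.00)(74.50) + (1440.00)(6.00) + (2400.00)(-38.00) = -8060.00 mm³
ΣAȲ = (1000.00)(4.00) + (1440.00)(68.00) + (2400.00)(140.00) = 437920.00 mm³
X̄ = -8060.00 / 4840.00 = -1.67 mm
Ȳ = 437920.00 / 4840.00 = 90.48 mm

X̄ = -1.67 mm, Ȳ = 90.48 mm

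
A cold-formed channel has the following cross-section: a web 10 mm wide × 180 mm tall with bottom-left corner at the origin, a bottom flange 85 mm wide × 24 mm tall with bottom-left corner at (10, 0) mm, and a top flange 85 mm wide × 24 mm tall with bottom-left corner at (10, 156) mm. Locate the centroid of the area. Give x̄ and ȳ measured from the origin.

web: A = 10 × 180 = 1800.00, centroid at (5.00, 90.00).
bottom flange: A = 85 × 24 = 2040.00, centroid at (52.50, 12.00).
top flange: A = 85 × 24 = 2040.00, centroid at (52.50, 168.00).
ΣA = 5880.00 mm², ΣAx̄ = 223200.00 mm³, ΣAȳ = 529200.00 mm³.
x̄ = 223200.00/5880.00 = 37.96 mm; ȳ = 529200.00/5880.00 = 90.00 mm.

x̄ = 37.96 mm, ȳ = 90.00 mm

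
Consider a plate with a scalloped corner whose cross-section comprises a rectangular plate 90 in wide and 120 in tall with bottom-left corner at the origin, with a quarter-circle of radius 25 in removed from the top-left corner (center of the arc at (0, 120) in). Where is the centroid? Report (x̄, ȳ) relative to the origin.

plate: A = 90 × 120 = 10800.00, centroid at (45.00, 60.00).
removed quarter-circle: A = −¼π·25² = -490.87, centroid at (10.61, 109.39).
ΣA = 10309.13 in²
ΣAx̄ = (10800.00)(45.00) + (-490.87)(10.61) = 480791.67 in³
ΣAȳ = (10800.00)(60.00) + (-490.87)(109.39) = 594303.47 in³
x̄ = 480791.67 / 10309.13 = 46.64 in
ȳ = 594303.47 / 10309.13 = 57.65 in

x̄ = 46.64 in, ȳ = 57.65 in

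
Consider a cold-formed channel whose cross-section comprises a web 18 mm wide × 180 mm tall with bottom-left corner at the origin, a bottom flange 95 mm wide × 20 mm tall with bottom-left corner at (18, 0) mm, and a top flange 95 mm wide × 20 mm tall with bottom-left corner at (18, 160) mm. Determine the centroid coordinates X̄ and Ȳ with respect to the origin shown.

web: A = 18 × 180 = 3240.00, centroid at (9.00, 90.00).
bottom flange: A = 95 × 20 = 1900.00, centroid at (65.50, 10.00).
top flange: A = 95 × 20 = 1900.00, centroid at (65.50, 170.00).
ΣA = 7040.00 mm², ΣAX̄ = 278060.00 mm³, ΣAȲ = 633600.00 mm³.
X̄ = 278060.00/7040.00 = 39.50 mm; Ȳ = 633600.00/7040.00 = 90.00 mm.

X̄ = 39.50 mm, Ȳ = 90.00 mm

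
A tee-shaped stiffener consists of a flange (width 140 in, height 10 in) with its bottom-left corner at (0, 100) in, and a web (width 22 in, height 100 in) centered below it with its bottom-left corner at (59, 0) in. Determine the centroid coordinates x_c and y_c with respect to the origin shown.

web: A = 22 × 100 = 2200.00, centroid at (70.00, 50.00).
flange: A = 140 × 10 = 1400.00, centroid at (70.00, 105.00).
ΣA = 3600.00 in²
ΣAx_c = (2200.00)(70.00) + (1400.00)(70.00) = 252000.00 in³
ΣAy_c = (2200.00)(50.00) + (1400.00)(105.00) = 257000.00 in³
x_c = 252000.00 / 3600.00 = 70.00 in
y_c = 257000.00 / 3600.00 = 71.39 in

x_c = 70.00 in, y_c = 71.39 in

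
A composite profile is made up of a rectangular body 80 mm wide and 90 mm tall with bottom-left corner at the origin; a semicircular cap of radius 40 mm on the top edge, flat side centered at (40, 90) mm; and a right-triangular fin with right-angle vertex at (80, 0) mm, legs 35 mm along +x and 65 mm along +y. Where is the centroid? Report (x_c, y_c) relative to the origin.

rectangular body: A = 80 × 90 = 7200.00, centroid at (40.00, 45.00).
semicircular top: A = ½π·40² = 2513.27, centroid at (40.00, 106.98).
triangular fin: A = ½·35·65 = 1137.50, centroid at (91.67, 21.67).
ΣA = 10850.77 mm², ΣAx_c = 492801.80 mm³, ΣAy_c = 617507.17 mm³.
x_c = 492801.80/10850.77 = 45.42 mm; y_c = 617507.17/10850.77 = 56.91 mm.

x_c = 45.42 mm, y_c = 56.91 mm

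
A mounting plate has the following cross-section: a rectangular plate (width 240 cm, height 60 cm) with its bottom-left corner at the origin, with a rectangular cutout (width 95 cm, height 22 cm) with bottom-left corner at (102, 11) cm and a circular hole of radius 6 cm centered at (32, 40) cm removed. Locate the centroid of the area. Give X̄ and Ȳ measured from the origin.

plate: A = 240 × 60 = 14400.00, centroid at (120.00, 30.00).
hole 1: A = −(95 × 22) = -2090.00, centroid at (149.50, 22.00).
hole 2: A = −π·6² = -113.10, centroid at (32.00, 40.00).
ΣA = 12196.90 cm², ΣAX̄ = 1411925.89 cm³, ΣAȲ = 381496.11 cm³.
X̄ = 1411925.89/12196.90 = 115.76 cm; Ȳ = 381496.11/12196.90 = 31.28 cm.

X̄ = 115.76 cm, Ȳ = 31.28 cm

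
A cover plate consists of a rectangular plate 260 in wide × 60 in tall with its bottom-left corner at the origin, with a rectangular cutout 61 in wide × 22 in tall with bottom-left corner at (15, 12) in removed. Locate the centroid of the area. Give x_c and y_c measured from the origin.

x_c = 137.95 in, y_c = 30.66 in

plate: A = 260 × 60 = 15600.00, centroid at (130.00, 30.00).
hole: A = −(61 × 22) = -1342.00, centroid at (45.50, 23.00).
ΣA = 14258.00 in², ΣAx_c = 1966939.00 in³, ΣAy_c = 437134.00 in³.
x_c = 1966939.00/14258.00 = 137.95 in; y_c = 437134.00/14258.00 = 30.66 in.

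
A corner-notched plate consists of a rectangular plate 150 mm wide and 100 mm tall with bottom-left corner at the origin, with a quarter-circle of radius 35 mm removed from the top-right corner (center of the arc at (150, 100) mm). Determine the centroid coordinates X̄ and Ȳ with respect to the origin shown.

X̄ = 70.88 mm, Ȳ = 47.59 mm

plate: A = 150 × 100 = 15000.00, centroid at (75.00, 50.00).
removed quarter-circle: A = −¼π·35² = -962.11, centroid at (135.15, 85.15).
ΣA = 14037.89 mm², ΣAX̄ = 994974.75 mm³, ΣAȲ = 668080.39 mm³.
X̄ = 994974.75/14037.89 = 70.88 mm; Ȳ = 668080.39/14037.89 = 47.59 mm.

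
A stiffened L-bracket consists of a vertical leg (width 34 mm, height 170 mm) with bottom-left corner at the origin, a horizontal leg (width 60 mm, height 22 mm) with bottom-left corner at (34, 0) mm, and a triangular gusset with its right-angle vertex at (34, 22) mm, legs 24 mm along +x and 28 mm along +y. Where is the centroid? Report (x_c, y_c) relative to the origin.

vertical leg: A = 34 × 170 = 5780.00, centroid at (17.00, 85.00).
horizontal leg: A = 60 × 22 = 1320.00, centroid at (64.00, 11.00).
gusset: A = ½·24·28 = 336.00, centroid at (42.00, 31.33).
ΣA = 7436.00 mm², ΣAx_c = 196852.00 mm³, ΣAy_c = 516348.00 mm³.
x_c = 196852.00/7436.00 = 26.47 mm; y_c = 516348.00/7436.00 = 69.44 mm.

x_c = 26.47 mm, y_c = 69.44 mm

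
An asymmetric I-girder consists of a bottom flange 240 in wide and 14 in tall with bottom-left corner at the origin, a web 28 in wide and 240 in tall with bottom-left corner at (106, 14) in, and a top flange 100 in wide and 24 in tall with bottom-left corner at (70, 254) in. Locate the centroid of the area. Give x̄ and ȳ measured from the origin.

x̄ = 120.00 in, ȳ = 125.19 in

Part | A | x̄ᵢ | ȳᵢ | A·x̄ᵢ | A·ȳᵢ
bottom flange | 3360.00 | 120.00 | 7.00 | 403200.00 | 23520.00
web | 6720.00 | 120.00 | 134.00 | 806400.00 | 900480.00
top flange | 2400.00 | 120.00 | 266.00 | 288000.00 | 638400.00
Σ | 12480.00 |  |  | 1497600.00 | 1562400.00
x̄ = 1497600.00 / 12480.00 = 120.00 in
ȳ = 1562400.00 / 12480.00 = 125.19 in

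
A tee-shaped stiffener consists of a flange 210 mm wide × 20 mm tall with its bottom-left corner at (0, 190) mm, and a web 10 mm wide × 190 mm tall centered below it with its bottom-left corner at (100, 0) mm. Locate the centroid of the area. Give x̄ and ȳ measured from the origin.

x̄ = 105.00 mm, ȳ = 167.30 mm

web: A = 10 × 190 = 1900.00, centroid at (105.00, 95.00).
flange: A = 210 × 20 = 4200.00, centroid at (105.00, 200.00).
ΣA = 6100.00 mm², ΣAx̄ = 640500.00 mm³, ΣAȳ = 1020500.00 mm³.
x̄ = 640500.00/6100.00 = 105.00 mm; ȳ = 1020500.00/6100.00 = 167.30 mm.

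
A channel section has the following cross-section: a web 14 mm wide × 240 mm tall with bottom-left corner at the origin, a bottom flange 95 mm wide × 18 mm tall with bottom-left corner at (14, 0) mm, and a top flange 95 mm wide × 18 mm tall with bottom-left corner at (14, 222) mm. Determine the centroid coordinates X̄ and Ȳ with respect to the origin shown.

X̄ = 34.49 mm, Ȳ = 120.00 mm

web: A = 14 × 240 = 3360.00, centroid at (7.00, 120.00).
bottom flange: A = 95 × 18 = 1710.00, centroid at (61.50, 9.00).
top flange: A = 95 × 18 = 1710.00, centroid at (61.50, 231.00).
ΣA = 6780.00 mm², ΣAX̄ = 233850.00 mm³, ΣAȲ = 813600.00 mm³.
X̄ = 233850.00/6780.00 = 34.49 mm; Ȳ = 813600.00/6780.00 = 120.00 mm.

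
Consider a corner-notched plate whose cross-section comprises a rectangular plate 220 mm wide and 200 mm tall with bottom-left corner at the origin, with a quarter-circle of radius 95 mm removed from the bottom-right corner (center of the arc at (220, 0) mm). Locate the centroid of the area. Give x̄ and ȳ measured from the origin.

x̄ = 96.62 mm, ȳ = 111.46 mm

plate: A = 220 × 200 = 44000.00, centroid at (110.00, 100.00).
removed quarter-circle: A = −¼π·95² = -7088.22, centroid at (179.68, 40.32).
ΣA = 36911.78 mm²
ΣAx̄ = (44000.00)(110.00) + (-7088.22)(179.68) = 3566383.61 mm³
ΣAȳ = (44000.00)(100.00) + (-7088.22)(40.32) = 4114208.33 mm³
x̄ = 3566383.61 / 36911.78 = 96.62 mm
ȳ = 4114208.33 / 36911.78 = 111.46 mm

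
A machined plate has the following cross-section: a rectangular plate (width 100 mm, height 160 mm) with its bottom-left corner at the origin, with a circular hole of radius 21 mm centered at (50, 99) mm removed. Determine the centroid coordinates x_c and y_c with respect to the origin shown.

plate: A = 100 × 160 = 16000.00, centroid at (50.00, 80.00).
hole: A = −π·21² = -1385.44, centroid at (50.00, 99.00).
ΣA = 14614.56 mm²
ΣAx_c = (16000.00)(50.00) + (-1385.44)(50.00) = 730727.88 mm³
ΣAy_c = (16000.00)(80.00) + (-1385.44)(99.00) = 1142841.21 mm³
x_c = 730727.88 / 14614.56 = 50.00 mm
y_c = 1142841.21 / 14614.56 = 78.20 mm

x_c = 50.00 mm, y_c = 78.20 mm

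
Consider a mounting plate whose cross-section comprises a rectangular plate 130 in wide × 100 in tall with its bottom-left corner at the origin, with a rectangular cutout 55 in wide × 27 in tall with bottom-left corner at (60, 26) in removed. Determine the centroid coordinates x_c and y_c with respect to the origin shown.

plate: A = 130 × 100 = 13000.00, centroid at (65.00, 50.00).
hole: A = −(55 × 27) = -1485.00, centroid at (87.50, 39.50).
ΣA = 11515.00 in², ΣAx_c = 715062.50 in³, ΣAy_c = 591342.50 in³.
x_c = 715062.50/11515.00 = 62.10 in; y_c = 591342.50/11515.00 = 51.35 in.

x_c = 62.10 in, y_c = 51.35 in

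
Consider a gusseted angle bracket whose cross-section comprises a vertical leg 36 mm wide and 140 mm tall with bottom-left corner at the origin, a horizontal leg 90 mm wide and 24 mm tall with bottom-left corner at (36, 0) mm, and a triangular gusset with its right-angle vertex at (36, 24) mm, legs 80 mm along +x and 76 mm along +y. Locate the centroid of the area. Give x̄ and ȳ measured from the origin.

Part | A | x̄ᵢ | ȳᵢ | A·x̄ᵢ | A·ȳᵢ
vertical leg | 5040.00 | 18.00 | 70.00 | 90720.00 | 352800.00
horizontal leg | 2160.00 | 81.00 | 12.00 | 174960.00 | 25920.00
gusset | 3040.00 | 62.67 | 49.33 | 190506.67 | 149973.33
Σ | 10240.00 |  |  | 456186.67 | 528693.33
x̄ = 456186.67 / 10240.00 = 44.55 mm
ȳ = 528693.33 / 10240.00 = 51.63 mm

x̄ = 44.55 mm, ȳ = 51.63 mm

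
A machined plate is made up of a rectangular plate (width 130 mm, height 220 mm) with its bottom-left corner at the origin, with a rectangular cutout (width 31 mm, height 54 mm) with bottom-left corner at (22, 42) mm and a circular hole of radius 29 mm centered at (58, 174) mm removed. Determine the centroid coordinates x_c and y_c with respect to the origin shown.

Part | A | x̄ᵢ | ȳᵢ | A·x̄ᵢ | A·ȳᵢ
plate | 28600.00 | 65.00 | 110.00 | 1859000.00 | 3146000.00
hole 1 | -1674.00 | 37.50 | 69.00 | -62775.00 | -115506.00
hole 2 | -2642.08 | 58.00 | 174.00 | -153240.61 | -459721.82
Σ | 24283.92 |  |  | 1642984.39 | 2570772.18
x_c = 1642984.39 / 24283.92 = 67.66 mm
y_c = 2570772.18 / 24283.92 = 105.86 mm

x_c = 67.66 mm, y_c = 105.86 mm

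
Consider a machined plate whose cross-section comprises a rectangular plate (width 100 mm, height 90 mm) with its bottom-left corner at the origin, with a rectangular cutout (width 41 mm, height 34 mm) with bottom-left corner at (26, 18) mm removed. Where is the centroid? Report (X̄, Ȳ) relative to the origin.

X̄ = 50.64 mm, Ȳ = 46.83 mm

plate: A = 100 × 90 = 9000.00, centroid at (50.00, 45.00).
hole: A = −(41 × 34) = -1394.00, centroid at (46.50, 35.00).
ΣA = 7606.00 mm²
ΣAX̄ = (9000.00)(50.00) + (-1394.00)(46.50) = 385179.00 mm³
ΣAȲ = (9000.00)(45.00) + (-1394.00)(35.00) = 356210.00 mm³
X̄ = 385179.00 / 7606.00 = 50.64 mm
Ȳ = 356210.00 / 7606.00 = 46.83 mm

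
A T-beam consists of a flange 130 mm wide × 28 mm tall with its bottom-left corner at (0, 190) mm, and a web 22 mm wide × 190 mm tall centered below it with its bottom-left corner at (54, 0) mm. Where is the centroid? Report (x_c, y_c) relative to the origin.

x_c = 65.00 mm, y_c = 145.74 mm

web: A = 22 × 190 = 4180.00, centroid at (65.00, 95.00).
flange: A = 130 × 28 = 3640.00, centroid at (65.00, 204.00).
ΣA = 7820.00 mm², ΣAx_c = 508300.00 mm³, ΣAy_c = 1139660.00 mm³.
x_c = 508300.00/7820.00 = 65.00 mm; y_c = 1139660.00/7820.00 = 145.74 mm.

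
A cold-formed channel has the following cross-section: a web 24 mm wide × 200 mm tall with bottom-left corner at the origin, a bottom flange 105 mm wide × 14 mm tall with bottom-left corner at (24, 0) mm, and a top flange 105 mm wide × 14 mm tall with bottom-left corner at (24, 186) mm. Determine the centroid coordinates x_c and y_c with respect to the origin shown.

web: A = 24 × 200 = 4800.00, centroid at (12.00, 100.00).
bottom flange: A = 105 × 14 = 1470.00, centroid at (76.50, 7.00).
top flange: A = 105 × 14 = 1470.00, centroid at (76.50, 193.00).
ΣA = 7740.00 mm²
ΣAx_c = (4800.00)(12.00) + (1470.00)(76.50) + (1470.00)(76.50) = 282510.00 mm³
ΣAy_c = (4800.00)(100.00) + (1470.00)(7.00) + (1470.00)(193.00) = 774000.00 mm³
x_c = 282510.00 / 7740.00 = 36.50 mm
y_c = 774000.00 / 7740.00 = 100.00 mm

x_c = 36.50 mm, y_c = 100.00 mm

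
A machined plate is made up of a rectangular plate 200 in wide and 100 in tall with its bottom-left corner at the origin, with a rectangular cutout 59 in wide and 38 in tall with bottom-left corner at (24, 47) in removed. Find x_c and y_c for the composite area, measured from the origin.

plate: A = 200 × 100 = 20000.00, centroid at (100.00, 50.00).
hole: A = −(59 × 38) = -2242.00, centroid at (53.50, 66.00).
ΣA = 17758.00 in², ΣAx_c = 1880053.00 in³, ΣAy_c = 852028.00 in³.
x_c = 1880053.00/17758.00 = 105.87 in; y_c = 852028.00/17758.00 = 47.98 in.

x_c = 105.87 in, y_c = 47.98 in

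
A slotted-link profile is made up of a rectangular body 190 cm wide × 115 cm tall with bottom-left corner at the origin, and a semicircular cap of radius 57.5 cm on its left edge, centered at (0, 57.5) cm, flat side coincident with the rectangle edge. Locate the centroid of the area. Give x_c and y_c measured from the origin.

Part | A | x̄ᵢ | ȳᵢ | A·x̄ᵢ | A·ȳᵢ
rectangular body | 21850.00 | 95.00 | 57.50 | 2075750.00 | 1256375.00
semicircular end | 5193.45 | -24.40 | 57.50 | -126739.58 | 298623.11
Σ | 27043.45 |  |  | 1949010.42 | 1554998.11
x_c = 1949010.42 / 27043.45 = 72.07 cm
y_c = 1554998.11 / 27043.45 = 57.50 cm

x_c = 72.07 cm, y_c = 57.50 cm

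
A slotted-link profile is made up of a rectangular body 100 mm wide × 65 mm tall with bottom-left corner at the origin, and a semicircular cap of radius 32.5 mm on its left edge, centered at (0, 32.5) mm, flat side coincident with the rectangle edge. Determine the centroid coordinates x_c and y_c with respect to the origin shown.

x_c = 37.03 mm, y_c = 32.50 mm

rectangular body: A = 100 × 65 = 6500.00, centroid at (50.00, 32.50).
semicircular end: A = ½π·32.5² = 1659.15, centroid at (-13.79, 32.50).
ΣA = 8159.15 mm²
ΣAx_c = (6500.00)(50.00) + (1659.15)(-13.79) = 302114.58 mm³
ΣAy_c = (6500.00)(32.50) + (1659.15)(32.50) = 265172.49 mm³
x_c = 302114.58 / 8159.15 = 37.03 mm
y_c = 265172.49 / 8159.15 = 32.50 mm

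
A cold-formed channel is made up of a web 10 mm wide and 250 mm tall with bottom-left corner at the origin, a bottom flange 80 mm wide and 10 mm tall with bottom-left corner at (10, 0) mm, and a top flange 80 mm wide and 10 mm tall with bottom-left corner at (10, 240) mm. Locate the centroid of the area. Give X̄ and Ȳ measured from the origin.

X̄ = 22.56 mm, Ȳ = 125.00 mm

Part | A | x̄ᵢ | ȳᵢ | A·x̄ᵢ | A·ȳᵢ
web | 2500.00 | 5.00 | 125.00 | 12500.00 | 312500.00
bottom flange | 800.00 | 50.00 | 5.00 | 40000.00 | 4000.00
top flange | 800.00 | 50.00 | 245.00 | 40000.00 | 196000.00
Σ | 4100.00 |  |  | 92500.00 | 512500.00
X̄ = 92500.00 / 4100.00 = 22.56 mm
Ȳ = 512500.00 / 4100.00 = 125.00 mm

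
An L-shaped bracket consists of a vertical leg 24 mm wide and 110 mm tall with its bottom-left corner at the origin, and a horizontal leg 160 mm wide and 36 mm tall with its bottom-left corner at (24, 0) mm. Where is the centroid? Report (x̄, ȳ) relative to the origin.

vertical leg: A = 24 × 110 = 2640.00, centroid at (12.00, 55.00).
horizontal leg: A = 160 × 36 = 5760.00, centroid at (104.00, 18.00).
ΣA = 8400.00 mm², ΣAx̄ = 630720.00 mm³, ΣAȳ = 248880.00 mm³.
x̄ = 630720.00/8400.00 = 75.09 mm; ȳ = 248880.00/8400.00 = 29.63 mm.

x̄ = 75.09 mm, ȳ = 29.63 mm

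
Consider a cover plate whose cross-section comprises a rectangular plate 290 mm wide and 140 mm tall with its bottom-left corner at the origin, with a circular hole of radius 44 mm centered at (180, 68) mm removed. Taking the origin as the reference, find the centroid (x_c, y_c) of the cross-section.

x_c = 138.83 mm, y_c = 70.35 mm

plate: A = 290 × 140 = 40600.00, centroid at (145.00, 70.00).
hole: A = −π·44² = -6082.12, centroid at (180.00, 68.00).
ΣA = 34517.88 mm², ΣAx_c = 4792217.79 mm³, ΣAy_c = 2428415.61 mm³.
x_c = 4792217.79/34517.88 = 138.83 mm; y_c = 2428415.61/34517.88 = 70.35 mm.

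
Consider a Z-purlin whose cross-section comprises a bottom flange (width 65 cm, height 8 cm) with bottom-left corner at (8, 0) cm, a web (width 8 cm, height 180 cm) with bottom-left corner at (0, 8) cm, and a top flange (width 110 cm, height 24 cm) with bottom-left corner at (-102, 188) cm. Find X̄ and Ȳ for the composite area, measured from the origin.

X̄ = -21.14 cm, Ȳ = 145.91 cm

bottom flange: A = 65 × 8 = 520.00, centroid at (40.50, 4.00).
web: A = 8 × 180 = 1440.00, centroid at (4.00, 98.00).
top flange: A = 110 × 24 = 2640.00, centroid at (-47.00, 200.00).
ΣA = 4600.00 cm², ΣAX̄ = -97260.00 cm³, ΣAȲ = 671200.00 cm³.
X̄ = -97260.00/4600.00 = -21.14 cm; Ȳ = 671200.00/4600.00 = 145.91 cm.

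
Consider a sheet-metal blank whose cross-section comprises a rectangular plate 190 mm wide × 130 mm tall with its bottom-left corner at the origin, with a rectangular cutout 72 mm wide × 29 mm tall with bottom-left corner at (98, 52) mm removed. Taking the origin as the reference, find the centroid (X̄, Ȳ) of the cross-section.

plate: A = 190 × 130 = 24700.00, centroid at (95.00, 65.00).
hole: A = −(72 × 29) = -2088.00, centroid at (134.00, 66.50).
ΣA = 22612.00 mm², ΣAX̄ = 2066708.00 mm³, ΣAȲ = 1466648.00 mm³.
X̄ = 2066708.00/22612.00 = 91.40 mm; Ȳ = 1466648.00/22612.00 = 64.86 mm.

X̄ = 91.40 mm, Ȳ = 64.86 mm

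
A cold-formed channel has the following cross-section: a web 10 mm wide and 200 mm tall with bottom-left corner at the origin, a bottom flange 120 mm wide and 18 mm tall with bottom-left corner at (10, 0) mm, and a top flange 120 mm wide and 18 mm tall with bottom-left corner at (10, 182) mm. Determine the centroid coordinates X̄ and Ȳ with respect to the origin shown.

X̄ = 49.43 mm, Ȳ = 100.00 mm

web: A = 10 × 200 = 2000.00, centroid at (5.00, 100.00).
bottom flange: A = 120 × 18 = 2160.00, centroid at (70.00, 9.00).
top flange: A = 120 × 18 = 2160.00, centroid at (70.00, 191.00).
ΣA = 6320.00 mm², ΣAX̄ = 312400.00 mm³, ΣAȲ = 632000.00 mm³.
X̄ = 312400.00/6320.00 = 49.43 mm; Ȳ = 632000.00/6320.00 = 100.00 mm.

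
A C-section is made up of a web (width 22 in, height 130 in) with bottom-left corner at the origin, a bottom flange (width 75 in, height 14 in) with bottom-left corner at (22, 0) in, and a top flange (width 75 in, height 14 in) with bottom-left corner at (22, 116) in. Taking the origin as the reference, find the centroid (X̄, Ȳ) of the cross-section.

web: A = 22 × 130 = 2860.00, centroid at (11.00, 65.00).
bottom flange: A = 75 × 14 = 1050.00, centroid at (59.50, 7.00).
top flange: A = 75 × 14 = 1050.00, centroid at (59.50, 123.00).
ΣA = 4960.00 in²
ΣAX̄ = (2860.00)(11.00) + (1050.00)(59.50) + (1050.00)(59.50) = 156410.00 in³
ΣAȲ = (2860.00)(65.00) + (1050.00)(7.00) + (1050.00)(123.00) = 322400.00 in³
X̄ = 156410.00 / 4960.00 = 31.53 in
Ȳ = 322400.00 / 4960.00 = 65.00 in

X̄ = 31.53 in, Ȳ = 65.00 in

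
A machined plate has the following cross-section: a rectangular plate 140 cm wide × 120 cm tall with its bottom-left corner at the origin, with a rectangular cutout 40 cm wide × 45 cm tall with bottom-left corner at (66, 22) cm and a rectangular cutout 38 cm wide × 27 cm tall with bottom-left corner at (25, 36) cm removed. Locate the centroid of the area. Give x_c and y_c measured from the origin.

x_c = 69.85 cm, y_c = 62.77 cm

Part | A | x̄ᵢ | ȳᵢ | A·x̄ᵢ | A·ȳᵢ
plate | 16800.00 | 70.00 | 60.00 | 1176000.00 | 1008000.00
hole 1 | -1800.00 | 86.00 | 44.50 | -154800.00 | -80100.00
hole 2 | -1026.00 | 44.00 | 49.50 | -45144.00 | -50787.00
Σ | 13974.00 |  |  | 976056.00 | 877113.00
x_c = 976056.00 / 13974.00 = 69.85 cm
y_c = 877113.00 / 13974.00 = 62.77 cm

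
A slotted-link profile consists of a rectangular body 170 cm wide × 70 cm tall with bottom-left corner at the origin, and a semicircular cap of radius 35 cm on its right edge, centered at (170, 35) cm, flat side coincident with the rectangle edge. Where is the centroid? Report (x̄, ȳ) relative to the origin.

Part | A | x̄ᵢ | ȳᵢ | A·x̄ᵢ | A·ȳᵢ
rectangular body | 11900.00 | 85.00 | 35.00 | 1011500.00 | 416500.00
semicircular end | 1924.23 | 184.85 | 35.00 | 355701.67 | 67347.89
Σ | 13824.23 |  |  | 1367201.67 | 483847.89
x̄ = 1367201.67 / 13824.23 = 98.90 cm
ȳ = 483847.89 / 13824.23 = 35.00 cm

x̄ = 98.90 cm, ȳ = 35.00 cm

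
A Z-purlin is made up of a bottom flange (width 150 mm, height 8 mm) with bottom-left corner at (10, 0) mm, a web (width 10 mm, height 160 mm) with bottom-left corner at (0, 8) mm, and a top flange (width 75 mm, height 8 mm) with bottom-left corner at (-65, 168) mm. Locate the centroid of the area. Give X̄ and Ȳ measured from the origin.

Part | A | x̄ᵢ | ȳᵢ | A·x̄ᵢ | A·ȳᵢ
bottom flange | 1200.00 | 85.00 | 4.00 | 102000.00 | 4800.00
web | 1600.00 | 5.00 | 88.00 | 8000.00 | 140800.00
top flange | 600.00 | -27.50 | 172.00 | -16500.00 | 103200.00
Σ | 3400.00 |  |  | 93500.00 | 248800.00
X̄ = 93500.00 / 3400.00 = 27.50 mm
Ȳ = 248800.00 / 3400.00 = 73.18 mm

X̄ = 27.50 mm, Ȳ = 73.18 mm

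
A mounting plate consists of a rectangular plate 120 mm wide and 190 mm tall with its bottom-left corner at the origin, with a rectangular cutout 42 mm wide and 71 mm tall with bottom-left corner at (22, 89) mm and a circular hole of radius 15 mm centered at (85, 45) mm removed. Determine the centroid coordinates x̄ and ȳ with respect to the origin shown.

x̄ = 61.73 mm, ȳ = 92.25 mm

plate: A = 120 × 190 = 22800.00, centroid at (60.00, 95.00).
hole 1: A = −(42 × 71) = -2982.00, centroid at (43.00, 124.50).
hole 2: A = −π·15² = -706.86, centroid at (85.00, 45.00).
ΣA = 19111.14 mm², ΣAx̄ = 1179691.04 mm³, ΣAȳ = 1762932.37 mm³.
x̄ = 1179691.04/19111.14 = 61.73 mm; ȳ = 1762932.37/19111.14 = 92.25 mm.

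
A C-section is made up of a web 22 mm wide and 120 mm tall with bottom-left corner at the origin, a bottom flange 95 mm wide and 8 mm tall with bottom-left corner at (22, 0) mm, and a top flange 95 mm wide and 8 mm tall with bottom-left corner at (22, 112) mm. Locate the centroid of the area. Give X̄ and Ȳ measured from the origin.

X̄ = 32.38 mm, Ȳ = 60.00 mm

web: A = 22 × 120 = 2640.00, centroid at (11.00, 60.00).
bottom flange: A = 95 × 8 = 760.00, centroid at (69.50, 4.00).
top flange: A = 95 × 8 = 760.00, centroid at (69.50, 116.00).
ΣA = 4160.00 mm², ΣAX̄ = 134680.00 mm³, ΣAȲ = 249600.00 mm³.
X̄ = 134680.00/4160.00 = 32.38 mm; Ȳ = 249600.00/4160.00 = 60.00 mm.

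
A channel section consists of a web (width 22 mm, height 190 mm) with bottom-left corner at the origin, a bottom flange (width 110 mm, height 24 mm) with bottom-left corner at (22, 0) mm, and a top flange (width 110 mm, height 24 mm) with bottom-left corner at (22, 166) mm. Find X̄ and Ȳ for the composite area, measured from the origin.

Part | A | x̄ᵢ | ȳᵢ | A·x̄ᵢ | A·ȳᵢ
web | 4180.00 | 11.00 | 95.00 | 45980.00 | 397100.00
bottom flange | 2640.00 | 77.00 | 12.00 | 203280.00 | 31680.00
top flange | 2640.00 | 77.00 | 178.00 | 203280.00 | 469920.00
Σ | 9460.00 |  |  | 452540.00 | 898700.00
X̄ = 452540.00 / 9460.00 = 47.84 mm
Ȳ = 898700.00 / 9460.00 = 95.00 mm

X̄ = 47.84 mm, Ȳ = 95.00 mm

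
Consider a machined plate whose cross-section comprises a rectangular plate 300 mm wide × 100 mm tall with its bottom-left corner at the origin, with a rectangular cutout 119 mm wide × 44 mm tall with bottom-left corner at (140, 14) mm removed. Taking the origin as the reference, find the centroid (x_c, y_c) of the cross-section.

Part | A | x̄ᵢ | ȳᵢ | A·x̄ᵢ | A·ȳᵢ
plate | 30000.00 | 150.00 | 50.00 | 4500000.00 | 1500000.00
hole | -5236.00 | 199.50 | 36.00 | -1044582.00 | -188496.00
Σ | 24764.00 |  |  | 3455418.00 | 1311504.00
x_c = 3455418.00 / 24764.00 = 139.53 mm
y_c = 1311504.00 / 24764.00 = 52.96 mm

x_c = 139.53 mm, y_c = 52.96 mm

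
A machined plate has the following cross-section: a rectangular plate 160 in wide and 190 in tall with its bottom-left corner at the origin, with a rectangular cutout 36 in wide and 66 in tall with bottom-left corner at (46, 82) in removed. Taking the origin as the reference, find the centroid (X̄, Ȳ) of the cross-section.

plate: A = 160 × 190 = 30400.00, centroid at (80.00, 95.00).
hole: A = −(36 × 66) = -2376.00, centroid at (64.00, 115.00).
ΣA = 28024.00 in², ΣAX̄ = 2279936.00 in³, ΣAȲ = 2614760.00 in³.
X̄ = 2279936.00/28024.00 = 81.36 in; Ȳ = 2614760.00/28024.00 = 93.30 in.

X̄ = 81.36 in, Ȳ = 93.30 in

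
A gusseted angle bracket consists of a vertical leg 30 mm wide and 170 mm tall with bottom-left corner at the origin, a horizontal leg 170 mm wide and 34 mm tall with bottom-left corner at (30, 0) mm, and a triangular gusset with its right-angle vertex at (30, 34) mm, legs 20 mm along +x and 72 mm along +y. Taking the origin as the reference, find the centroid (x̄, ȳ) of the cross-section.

x̄ = 66.17 mm, ȳ = 49.44 mm

Part | A | x̄ᵢ | ȳᵢ | A·x̄ᵢ | A·ȳᵢ
vertical leg | 5100.00 | 15.00 | 85.00 | 76500.00 | 433500.00
horizontal leg | 5780.00 | 115.00 | 17.00 | 664700.00 | 98260.00
gusset | 720.00 | 36.67 | 58.00 | 26400.00 | 41760.00
Σ | 11600.00 |  |  | 767600.00 | 573520.00
x̄ = 767600.00 / 11600.00 = 66.17 mm
ȳ = 573520.00 / 11600.00 = 49.44 mm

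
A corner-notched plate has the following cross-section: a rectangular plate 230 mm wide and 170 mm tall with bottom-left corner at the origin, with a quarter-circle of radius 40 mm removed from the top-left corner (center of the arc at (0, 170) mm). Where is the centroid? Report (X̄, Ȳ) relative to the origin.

Part | A | x̄ᵢ | ȳᵢ | A·x̄ᵢ | A·ȳᵢ
plate | 39100.00 | 115.00 | 85.00 | 4496500.00 | 3323500.00
removed quarter-circle | -1256.64 | 16.98 | 153.02 | -21333.33 | -192294.97
Σ | 37843.36 |  |  | 4475166.67 | 3131205.03
X̄ = 4475166.67 / 37843.36 = 118.25 mm
Ȳ = 3131205.03 / 37843.36 = 82.74 mm

X̄ = 118.25 mm, Ȳ = 82.74 mm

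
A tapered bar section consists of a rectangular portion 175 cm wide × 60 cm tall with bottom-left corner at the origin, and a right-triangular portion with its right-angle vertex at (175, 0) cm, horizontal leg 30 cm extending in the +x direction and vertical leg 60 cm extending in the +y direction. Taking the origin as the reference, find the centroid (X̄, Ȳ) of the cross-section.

Part | A | x̄ᵢ | ȳᵢ | A·x̄ᵢ | A·ȳᵢ
rectangular portion | 10500.00 | 87.50 | 30.00 | 918750.00 | 315000.00
triangular portion | 900.00 | 185.00 | 20.00 | 166500.00 | 18000.00
Σ | 11400.00 |  |  | 1085250.00 | 333000.00
X̄ = 1085250.00 / 11400.00 = 95.20 cm
Ȳ = 333000.00 / 11400.00 = 29.21 cm

X̄ = 95.20 cm, Ȳ = 29.21 cm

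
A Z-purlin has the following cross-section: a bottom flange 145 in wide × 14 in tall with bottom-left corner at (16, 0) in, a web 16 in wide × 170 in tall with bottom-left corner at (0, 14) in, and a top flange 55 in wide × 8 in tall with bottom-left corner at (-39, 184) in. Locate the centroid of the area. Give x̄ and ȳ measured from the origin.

Part | A | x̄ᵢ | ȳᵢ | A·x̄ᵢ | A·ȳᵢ
bottom flange | 2030.00 | 88.50 | 7.00 | 179655.00 | 14210.00
web | 2720.00 | 8.00 | 99.00 | 21760.00 | 269280.00
top flange | 440.00 | -11.50 | 188.00 | -5060.00 | 82720.00
Σ | 5190.00 |  |  | 196355.00 | 366210.00
x̄ = 196355.00 / 5190.00 = 37.83 in
ȳ = 366210.00 / 5190.00 = 70.56 in

x̄ = 37.83 in, ȳ = 70.56 in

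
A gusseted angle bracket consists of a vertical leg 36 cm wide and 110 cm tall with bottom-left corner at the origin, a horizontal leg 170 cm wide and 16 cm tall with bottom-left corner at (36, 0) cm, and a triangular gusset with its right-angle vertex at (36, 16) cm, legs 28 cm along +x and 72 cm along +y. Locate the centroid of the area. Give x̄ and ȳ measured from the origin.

x̄ = 58.02 cm, ȳ = 36.40 cm

Part | A | x̄ᵢ | ȳᵢ | A·x̄ᵢ | A·ȳᵢ
vertical leg | 3960.00 | 18.00 | 55.00 | 71280.00 | 217800.00
horizontal leg | 2720.00 | 121.00 | 8.00 | 329120.00 | 21760.00
gusset | 1008.00 | 45.33 | 40.00 | 45696.00 | 40320.00
Σ | 7688.00 |  |  | 446096.00 | 279880.00
x̄ = 446096.00 / 7688.00 = 58.02 cm
ȳ = 279880.00 / 7688.00 = 36.40 cm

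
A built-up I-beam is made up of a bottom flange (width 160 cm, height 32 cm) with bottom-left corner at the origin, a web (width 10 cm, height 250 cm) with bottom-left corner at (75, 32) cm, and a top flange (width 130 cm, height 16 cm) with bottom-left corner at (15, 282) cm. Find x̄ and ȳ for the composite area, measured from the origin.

x̄ = 80.00 cm, ȳ = 111.09 cm

bottom flange: A = 160 × 32 = 5120.00, centroid at (80.00, 16.00).
web: A = 10 × 250 = 2500.00, centroid at (80.00, 157.00).
top flange: A = 130 × 16 = 2080.00, centroid at (80.00, 290.00).
ΣA = 9700.00 cm², ΣAx̄ = 776000.00 cm³, ΣAȳ = 1077620.00 cm³.
x̄ = 776000.00/9700.00 = 80.00 cm; ȳ = 1077620.00/9700.00 = 111.09 cm.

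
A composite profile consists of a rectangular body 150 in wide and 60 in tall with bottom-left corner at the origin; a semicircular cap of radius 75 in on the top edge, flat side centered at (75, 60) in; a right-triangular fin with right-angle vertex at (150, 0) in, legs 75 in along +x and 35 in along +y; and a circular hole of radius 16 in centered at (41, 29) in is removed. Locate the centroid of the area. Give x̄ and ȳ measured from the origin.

x̄ = 83.65 in, ȳ = 58.51 in

rectangular body: A = 150 × 60 = 9000.00, centroid at (75.00, 30.00).
semicircular top: A = ½π·75² = 8835.73, centroid at (75.00, 91.83).
triangular fin: A = ½·75·35 = 1312.50, centroid at (175.00, 11.67).
hole: A = −π·16² = -804.25, centroid at (41.00, 29.00).
ΣA = 18343.98 in², ΣAx̄ = 1534393.04 in³, ΣAȳ = 1073383.08 in³.
x̄ = 1534393.04/18343.98 = 83.65 in; ȳ = 1073383.08/18343.98 = 58.51 in.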